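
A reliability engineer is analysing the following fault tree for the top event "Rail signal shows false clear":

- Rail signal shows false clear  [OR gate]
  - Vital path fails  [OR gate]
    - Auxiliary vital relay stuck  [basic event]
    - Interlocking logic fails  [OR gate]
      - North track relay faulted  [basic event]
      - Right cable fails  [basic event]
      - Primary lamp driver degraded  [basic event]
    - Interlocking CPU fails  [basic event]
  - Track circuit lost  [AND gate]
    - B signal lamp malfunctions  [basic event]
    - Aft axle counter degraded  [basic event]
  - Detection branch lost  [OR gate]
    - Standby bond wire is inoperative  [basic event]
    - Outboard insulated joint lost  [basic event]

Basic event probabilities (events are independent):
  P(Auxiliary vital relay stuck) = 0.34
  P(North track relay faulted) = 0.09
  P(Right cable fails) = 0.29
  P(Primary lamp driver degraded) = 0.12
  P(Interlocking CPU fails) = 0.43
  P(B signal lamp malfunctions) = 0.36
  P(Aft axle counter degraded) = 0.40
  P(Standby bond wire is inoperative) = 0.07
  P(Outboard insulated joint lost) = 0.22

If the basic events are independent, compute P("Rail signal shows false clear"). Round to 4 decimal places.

0.8672

P(Interlocking logic fails) [OR] = 1 − (1−0.09) × (1−0.29) × (1−0.12) = 0.431432
P(Vital path fails) [OR] = 1 − (1−0.34) × (1−0.431432) × (1−0.43) = 0.786105
P(Track circuit lost) [AND] = 0.36 × 0.40 = 0.144000
P(Detection branch lost) [OR] = 1 − (1−0.07) × (1−0.22) = 0.274600
P(Rail signal shows false clear) [OR] = 1 − (1−0.786105) × (1−0.144000) × (1−0.274600) = 0.867184
Rounded to 4 decimal places: P(Rail signal shows false clear) ≈ 0.8672.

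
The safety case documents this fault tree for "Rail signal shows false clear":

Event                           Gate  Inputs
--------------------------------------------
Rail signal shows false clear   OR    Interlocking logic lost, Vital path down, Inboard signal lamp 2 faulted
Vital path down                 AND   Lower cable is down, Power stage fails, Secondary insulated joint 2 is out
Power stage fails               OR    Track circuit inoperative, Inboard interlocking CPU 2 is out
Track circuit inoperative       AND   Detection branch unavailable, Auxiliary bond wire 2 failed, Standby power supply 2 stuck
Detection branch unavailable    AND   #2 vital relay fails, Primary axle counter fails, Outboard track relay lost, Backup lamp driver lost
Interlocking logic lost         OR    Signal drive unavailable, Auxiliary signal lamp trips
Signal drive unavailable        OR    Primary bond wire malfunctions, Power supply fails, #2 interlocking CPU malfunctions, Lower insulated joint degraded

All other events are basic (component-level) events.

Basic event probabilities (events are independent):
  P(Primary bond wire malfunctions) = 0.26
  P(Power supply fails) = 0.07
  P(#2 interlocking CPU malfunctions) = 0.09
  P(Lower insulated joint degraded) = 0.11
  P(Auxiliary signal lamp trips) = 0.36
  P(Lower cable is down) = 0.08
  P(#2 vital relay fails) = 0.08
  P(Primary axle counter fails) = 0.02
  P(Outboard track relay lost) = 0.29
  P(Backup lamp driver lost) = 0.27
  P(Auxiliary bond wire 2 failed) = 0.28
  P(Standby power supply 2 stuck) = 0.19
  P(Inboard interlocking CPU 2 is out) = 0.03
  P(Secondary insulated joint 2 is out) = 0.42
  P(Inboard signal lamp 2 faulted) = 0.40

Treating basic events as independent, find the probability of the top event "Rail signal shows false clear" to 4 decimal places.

P(Signal drive unavailable) [OR] = 1 − (1−0.26) × (1−0.07) × (1−0.09) × (1−0.11) = 0.442627
P(Interlocking logic lost) [OR] = 1 − (1−0.442627) × (1−0.36) = 0.643281
P(Detection branch unavailable) [AND] = 0.08 × 0.02 × 0.29 × 0.27 = 0.000125
P(Track circuit inoperative) [AND] = 0.000125 × 0.28 × 0.19 = 0.000007
P(Power stage fails) [OR] = 1 − (1−0.000007) × (1−0.03) = 0.030007
P(Vital path down) [AND] = 0.08 × 0.030007 × 0.42 = 0.001008
P(Rail signal shows false clear) [OR] = 1 − (1−0.643281) × (1−0.001008) × (1−0.40) = 0.786184
Rounded to 4 decimal places: P(Rail signal shows false clear) ≈ 0.7862.

0.7862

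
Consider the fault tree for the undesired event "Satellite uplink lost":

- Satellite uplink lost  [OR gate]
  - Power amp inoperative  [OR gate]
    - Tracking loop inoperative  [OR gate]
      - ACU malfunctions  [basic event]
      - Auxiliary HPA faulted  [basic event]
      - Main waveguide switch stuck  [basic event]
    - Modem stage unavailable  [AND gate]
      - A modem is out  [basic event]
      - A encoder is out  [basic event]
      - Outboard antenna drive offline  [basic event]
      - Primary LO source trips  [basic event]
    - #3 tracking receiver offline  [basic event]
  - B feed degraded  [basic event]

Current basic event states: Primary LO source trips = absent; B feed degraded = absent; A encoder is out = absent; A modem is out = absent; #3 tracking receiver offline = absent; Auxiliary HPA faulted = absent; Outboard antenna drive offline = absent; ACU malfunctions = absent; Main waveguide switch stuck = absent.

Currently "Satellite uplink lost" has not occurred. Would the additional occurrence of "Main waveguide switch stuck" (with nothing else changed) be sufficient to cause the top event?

Counterfactual: set "Main waveguide switch stuck" to occurred.
Tracking loop inoperative [OR]: ACU malfunctions=not, Auxiliary HPA faulted=not, Main waveguide switch stuck=occurs → at least one input occurs → occurs.
Modem stage unavailable [AND]: A modem is out=not, A encoder is out=not, Outboard antenna drive offline=not, Primary LO source trips=not → not all inputs occur → does not occur.
Power amp inoperative [OR]: Tracking loop inoperative=occurs, Modem stage unavailable=not, #3 tracking receiver offline=not → at least one input occurs → occurs.
Satellite uplink lost [OR]: Power amp inoperative=occurs, B feed degraded=not → at least one input occurs → occurs.

Yes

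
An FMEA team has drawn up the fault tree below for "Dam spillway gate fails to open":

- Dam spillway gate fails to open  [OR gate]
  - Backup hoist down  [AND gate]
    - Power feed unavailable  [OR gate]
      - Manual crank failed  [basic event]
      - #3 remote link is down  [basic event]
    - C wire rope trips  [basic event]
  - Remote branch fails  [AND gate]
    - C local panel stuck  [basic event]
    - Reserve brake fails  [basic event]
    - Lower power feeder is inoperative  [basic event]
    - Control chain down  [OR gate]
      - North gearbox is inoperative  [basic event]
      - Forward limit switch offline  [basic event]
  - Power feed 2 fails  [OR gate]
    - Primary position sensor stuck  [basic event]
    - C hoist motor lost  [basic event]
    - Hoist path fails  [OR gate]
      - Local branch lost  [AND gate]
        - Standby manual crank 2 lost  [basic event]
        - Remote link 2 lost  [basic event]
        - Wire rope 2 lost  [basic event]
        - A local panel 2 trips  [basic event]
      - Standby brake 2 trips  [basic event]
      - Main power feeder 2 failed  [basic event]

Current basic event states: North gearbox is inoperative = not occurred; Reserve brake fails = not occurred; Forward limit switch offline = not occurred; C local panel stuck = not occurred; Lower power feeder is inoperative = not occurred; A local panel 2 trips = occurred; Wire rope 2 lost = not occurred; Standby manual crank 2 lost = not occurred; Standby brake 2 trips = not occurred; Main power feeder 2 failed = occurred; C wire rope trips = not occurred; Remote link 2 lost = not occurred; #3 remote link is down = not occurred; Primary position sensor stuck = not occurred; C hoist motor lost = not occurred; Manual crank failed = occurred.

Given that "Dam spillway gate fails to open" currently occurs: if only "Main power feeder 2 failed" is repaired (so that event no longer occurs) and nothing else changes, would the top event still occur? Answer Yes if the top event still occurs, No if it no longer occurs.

No

Counterfactual: set "Main power feeder 2 failed" to not occurred.
Power feed unavailable [OR]: Manual crank failed=occurs, #3 remote link is down=not → at least one input occurs → occurs.
Backup hoist down [AND]: Power feed unavailable=occurs, C wire rope trips=not → not all inputs occur → does not occur.
Control chain down [OR]: North gearbox is inoperative=not, Forward limit switch offline=not → no input occurs → does not occur.
Remote branch fails [AND]: C local panel stuck=not, Reserve brake fails=not, Lower power feeder is inoperative=not, Control chain down=not → not all inputs occur → does not occur.
Local branch lost [AND]: Standby manual crank 2 lost=not, Remote link 2 lost=not, Wire rope 2 lost=not, A local panel 2 trips=occurs → not all inputs occur → does not occur.
Hoist path fails [OR]: Local branch lost=not, Standby brake 2 trips=not, Main power feeder 2 failed=not → no input occurs → does not occur.
Power feed 2 fails [OR]: Primary position sensor stuck=not, C hoist motor lost=not, Hoist path fails=not → no input occurs → does not occur.
Dam spillway gate fails to open [OR]: Backup hoist down=not, Remote branch fails=not, Power feed 2 fails=not → no input occurs → does not occur.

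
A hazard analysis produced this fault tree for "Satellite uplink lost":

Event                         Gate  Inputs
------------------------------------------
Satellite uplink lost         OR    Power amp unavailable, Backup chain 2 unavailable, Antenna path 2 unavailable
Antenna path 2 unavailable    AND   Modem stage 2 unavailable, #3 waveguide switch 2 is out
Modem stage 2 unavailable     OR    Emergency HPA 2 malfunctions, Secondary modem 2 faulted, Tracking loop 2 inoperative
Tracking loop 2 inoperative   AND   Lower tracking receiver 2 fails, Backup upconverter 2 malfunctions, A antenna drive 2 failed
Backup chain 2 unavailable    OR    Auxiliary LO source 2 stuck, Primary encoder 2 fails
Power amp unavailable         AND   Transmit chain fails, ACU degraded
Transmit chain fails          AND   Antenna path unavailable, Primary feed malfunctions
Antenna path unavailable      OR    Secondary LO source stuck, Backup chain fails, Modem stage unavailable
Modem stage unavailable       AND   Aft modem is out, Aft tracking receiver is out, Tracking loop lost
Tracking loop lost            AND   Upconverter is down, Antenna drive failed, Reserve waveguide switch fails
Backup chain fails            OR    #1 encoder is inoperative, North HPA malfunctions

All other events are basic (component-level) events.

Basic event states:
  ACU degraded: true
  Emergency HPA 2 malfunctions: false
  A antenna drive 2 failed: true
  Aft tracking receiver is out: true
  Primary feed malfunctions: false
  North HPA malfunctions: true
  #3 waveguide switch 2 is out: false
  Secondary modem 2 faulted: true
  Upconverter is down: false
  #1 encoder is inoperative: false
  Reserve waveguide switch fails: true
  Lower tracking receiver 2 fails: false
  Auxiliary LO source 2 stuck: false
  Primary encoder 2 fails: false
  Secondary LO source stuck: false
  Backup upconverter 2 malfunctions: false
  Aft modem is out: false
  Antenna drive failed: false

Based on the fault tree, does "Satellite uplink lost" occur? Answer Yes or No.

No

Backup chain fails [OR]: #1 encoder is inoperative=not, North HPA malfunctions=occurs → at least one input occurs → occurs.
Tracking loop lost [AND]: Upconverter is down=not, Antenna drive failed=not, Reserve waveguide switch fails=occurs → not all inputs occur → does not occur.
Modem stage unavailable [AND]: Aft modem is out=not, Aft tracking receiver is out=occurs, Tracking loop lost=not → not all inputs occur → does not occur.
Antenna path unavailable [OR]: Secondary LO source stuck=not, Backup chain fails=occurs, Modem stage unavailable=not → at least one input occurs → occurs.
Transmit chain fails [AND]: Antenna path unavailable=occurs, Primary feed malfunctions=not → not all inputs occur → does not occur.
Power amp unavailable [AND]: Transmit chain fails=not, ACU degraded=occurs → not all inputs occur → does not occur.
Backup chain 2 unavailable [OR]: Auxiliary LO source 2 stuck=not, Primary encoder 2 fails=not → no input occurs → does not occur.
Tracking loop 2 inoperative [AND]: Lower tracking receiver 2 fails=not, Backup upconverter 2 malfunctions=not, A antenna drive 2 failed=occurs → not all inputs occur → does not occur.
Modem stage 2 unavailable [OR]: Emergency HPA 2 malfunctions=not, Secondary modem 2 faulted=occurs, Tracking loop 2 inoperative=not → at least one input occurs → occurs.
Antenna path 2 unavailable [AND]: Modem stage 2 unavailable=occurs, #3 waveguide switch 2 is out=not → not all inputs occur → does not occur.
Satellite uplink lost [OR]: Power amp unavailable=not, Backup chain 2 unavailable=not, Antenna path 2 unavailable=not → no input occurs → does not occur.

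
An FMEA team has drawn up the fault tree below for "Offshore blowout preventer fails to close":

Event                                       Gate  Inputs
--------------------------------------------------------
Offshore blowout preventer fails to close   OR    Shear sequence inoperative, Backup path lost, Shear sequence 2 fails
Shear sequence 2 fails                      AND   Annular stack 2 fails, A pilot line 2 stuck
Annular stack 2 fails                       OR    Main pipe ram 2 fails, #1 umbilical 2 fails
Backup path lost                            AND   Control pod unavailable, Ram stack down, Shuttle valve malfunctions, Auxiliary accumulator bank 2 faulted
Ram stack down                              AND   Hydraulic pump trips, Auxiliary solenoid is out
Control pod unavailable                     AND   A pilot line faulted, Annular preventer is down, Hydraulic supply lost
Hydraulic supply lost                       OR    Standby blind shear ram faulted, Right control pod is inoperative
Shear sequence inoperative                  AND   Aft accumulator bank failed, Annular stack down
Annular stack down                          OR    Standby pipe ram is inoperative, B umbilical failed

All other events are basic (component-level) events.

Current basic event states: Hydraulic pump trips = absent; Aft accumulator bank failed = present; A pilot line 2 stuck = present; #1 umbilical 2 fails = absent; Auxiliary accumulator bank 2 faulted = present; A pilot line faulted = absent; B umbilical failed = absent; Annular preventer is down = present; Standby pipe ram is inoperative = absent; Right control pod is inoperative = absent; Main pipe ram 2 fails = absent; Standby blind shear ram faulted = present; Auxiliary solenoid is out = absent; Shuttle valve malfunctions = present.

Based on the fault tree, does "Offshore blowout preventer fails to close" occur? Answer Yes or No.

Annular stack down [OR]: Standby pipe ram is inoperative=not, B umbilical failed=not → no input occurs → does not occur.
Shear sequence inoperative [AND]: Aft accumulator bank failed=occurs, Annular stack down=not → not all inputs occur → does not occur.
Hydraulic supply lost [OR]: Standby blind shear ram faulted=occurs, Right control pod is inoperative=not → at least one input occurs → occurs.
Control pod unavailable [AND]: A pilot line faulted=not, Annular preventer is down=occurs, Hydraulic supply lost=occurs → not all inputs occur → does not occur.
Ram stack down [AND]: Hydraulic pump trips=not, Auxiliary solenoid is out=not → not all inputs occur → does not occur.
Backup path lost [AND]: Control pod unavailable=not, Ram stack down=not, Shuttle valve malfunctions=occurs, Auxiliary accumulator bank 2 faulted=occurs → not all inputs occur → does not occur.
Annular stack 2 fails [OR]: Main pipe ram 2 fails=not, #1 umbilical 2 fails=not → no input occurs → does not occur.
Shear sequence 2 fails [AND]: Annular stack 2 fails=not, A pilot line 2 stuck=occurs → not all inputs occur → does not occur.
Offshore blowout preventer fails to close [OR]: Shear sequence inoperative=not, Backup path lost=not, Shear sequence 2 fails=not → no input occurs → does not occur.

No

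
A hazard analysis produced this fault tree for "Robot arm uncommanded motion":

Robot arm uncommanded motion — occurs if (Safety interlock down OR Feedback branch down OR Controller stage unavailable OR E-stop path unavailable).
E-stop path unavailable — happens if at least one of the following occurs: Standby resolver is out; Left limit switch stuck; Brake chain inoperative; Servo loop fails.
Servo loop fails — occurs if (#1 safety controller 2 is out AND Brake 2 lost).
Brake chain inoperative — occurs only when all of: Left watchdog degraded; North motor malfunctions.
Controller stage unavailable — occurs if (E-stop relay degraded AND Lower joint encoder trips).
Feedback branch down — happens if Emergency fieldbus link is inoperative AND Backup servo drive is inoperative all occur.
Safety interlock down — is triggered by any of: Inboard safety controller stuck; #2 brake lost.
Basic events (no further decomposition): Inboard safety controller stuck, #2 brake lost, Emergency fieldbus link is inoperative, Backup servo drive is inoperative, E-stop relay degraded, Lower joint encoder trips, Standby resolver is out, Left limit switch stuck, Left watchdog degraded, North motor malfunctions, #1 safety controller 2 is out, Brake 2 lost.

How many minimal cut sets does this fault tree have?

Safety interlock down [OR]: union of children's cut sets → 2 cut set(s).
Feedback branch down [AND]: one cut set from each child combined → 1 × 1 = 1 cut set(s).
Controller stage unavailable [AND]: one cut set from each child combined → 1 × 1 = 1 cut set(s).
Brake chain inoperative [AND]: one cut set from each child combined → 1 × 1 = 1 cut set(s).
Servo loop fails [AND]: one cut set from each child combined → 1 × 1 = 1 cut set(s).
E-stop path unavailable [OR]: union of children's cut sets → 4 cut set(s).
Robot arm uncommanded motion [OR]: union of children's cut sets → 8 cut set(s).
Minimal cut sets: {Inboard safety controller stuck}; {#2 brake lost}; {Backup servo drive is inoperative, Emergency fieldbus link is inoperative}; {E-stop relay degraded, Lower joint encoder trips}; {Standby resolver is out}; {Left limit switch stuck}; {Left watchdog degraded, North motor malfunctions}; {#1 safety controller 2 is out, Brake 2 lost}.

8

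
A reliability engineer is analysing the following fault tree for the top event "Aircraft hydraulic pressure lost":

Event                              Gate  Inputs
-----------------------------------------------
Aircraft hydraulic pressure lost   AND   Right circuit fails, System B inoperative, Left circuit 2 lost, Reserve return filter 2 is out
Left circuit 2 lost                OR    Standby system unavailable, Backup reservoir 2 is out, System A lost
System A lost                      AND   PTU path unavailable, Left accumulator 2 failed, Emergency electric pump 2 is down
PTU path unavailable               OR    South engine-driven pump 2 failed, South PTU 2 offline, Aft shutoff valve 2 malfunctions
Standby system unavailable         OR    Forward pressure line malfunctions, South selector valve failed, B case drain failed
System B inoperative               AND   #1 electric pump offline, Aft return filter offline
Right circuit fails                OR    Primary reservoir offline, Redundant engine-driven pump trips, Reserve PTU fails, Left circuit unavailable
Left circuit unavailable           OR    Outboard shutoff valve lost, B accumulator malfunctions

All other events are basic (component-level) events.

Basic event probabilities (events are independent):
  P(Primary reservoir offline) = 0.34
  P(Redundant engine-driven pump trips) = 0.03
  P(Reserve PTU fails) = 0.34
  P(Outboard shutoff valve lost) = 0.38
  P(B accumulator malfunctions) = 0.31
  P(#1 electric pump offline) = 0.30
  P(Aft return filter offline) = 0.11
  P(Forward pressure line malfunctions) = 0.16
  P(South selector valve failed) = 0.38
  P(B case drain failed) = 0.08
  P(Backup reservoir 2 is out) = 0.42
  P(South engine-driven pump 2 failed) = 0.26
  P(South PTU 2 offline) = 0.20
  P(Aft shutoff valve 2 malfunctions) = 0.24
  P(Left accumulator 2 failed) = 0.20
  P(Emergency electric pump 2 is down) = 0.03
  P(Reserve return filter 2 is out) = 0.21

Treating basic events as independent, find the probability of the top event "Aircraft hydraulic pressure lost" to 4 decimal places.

P(Left circuit unavailable) [OR] = 1 − (1−0.38) × (1−0.31) = 0.572200
P(Right circuit fails) [OR] = 1 − (1−0.34) × (1−0.03) × (1−0.34) × (1−0.572200) = 0.819241
P(System B inoperative) [AND] = 0.30 × 0.11 = 0.033000
P(Standby system unavailable) [OR] = 1 − (1−0.16) × (1−0.38) × (1−0.08) = 0.520864
P(PTU path unavailable) [OR] = 1 − (1−0.26) × (1−0.20) × (1−0.24) = 0.550080
P(System A lost) [AND] = 0.550080 × 0.20 × 0.03 = 0.003300
P(Left circuit 2 lost) [OR] = 1 − (1−0.520864) × (1−0.42) × (1−0.003300) = 0.723018
P(Aircraft hydraulic pressure lost) [AND] = 0.819241 × 0.033000 × 0.723018 × 0.21 = 0.004105
Rounded to 4 decimal places: P(Aircraft hydraulic pressure lost) ≈ 0.0041.

0.0041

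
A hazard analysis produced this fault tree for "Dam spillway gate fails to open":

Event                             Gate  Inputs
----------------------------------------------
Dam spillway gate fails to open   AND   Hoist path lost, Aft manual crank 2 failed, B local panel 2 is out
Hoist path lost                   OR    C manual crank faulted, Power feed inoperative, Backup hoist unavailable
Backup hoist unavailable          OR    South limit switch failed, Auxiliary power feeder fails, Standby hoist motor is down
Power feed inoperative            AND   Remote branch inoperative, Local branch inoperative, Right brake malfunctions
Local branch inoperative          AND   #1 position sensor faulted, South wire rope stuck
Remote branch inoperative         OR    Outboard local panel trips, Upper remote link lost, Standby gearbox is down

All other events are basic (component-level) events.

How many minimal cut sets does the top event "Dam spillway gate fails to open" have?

Remote branch inoperative [OR]: union of children's cut sets → 3 cut set(s).
Local branch inoperative [AND]: one cut set from each child combined → 1 × 1 = 1 cut set(s).
Power feed inoperative [AND]: one cut set from each child combined → 3 × 1 × 1 = 3 cut set(s).
Backup hoist unavailable [OR]: union of children's cut sets → 3 cut set(s).
Hoist path lost [OR]: union of children's cut sets → 7 cut set(s).
Dam spillway gate fails to open [AND]: one cut set from each child combined → 7 × 1 × 1 = 7 cut set(s).
Minimal cut sets: {Aft manual crank 2 failed, B local panel 2 is out, C manual crank faulted}; {#1 position sensor faulted, Aft manual crank 2 failed, B local panel 2 is out, Outboard local panel trips, Right brake malfunctions, South wire rope stuck}; {#1 position sensor faulted, Aft manual crank 2 failed, B local panel 2 is out, Right brake malfunctions, South wire rope stuck, Upper remote link lost}; {#1 position sensor faulted, Aft manual crank 2 failed, B local panel 2 is out, Right brake malfunctions, South wire rope stuck, Standby gearbox is down}; {Aft manual crank 2 failed, B local panel 2 is out, South limit switch failed}; {Aft manual crank 2 failed, Auxiliary power feeder fails, B local panel 2 is out}; {Aft manual crank 2 failed, B local panel 2 is out, Standby hoist motor is down}.

7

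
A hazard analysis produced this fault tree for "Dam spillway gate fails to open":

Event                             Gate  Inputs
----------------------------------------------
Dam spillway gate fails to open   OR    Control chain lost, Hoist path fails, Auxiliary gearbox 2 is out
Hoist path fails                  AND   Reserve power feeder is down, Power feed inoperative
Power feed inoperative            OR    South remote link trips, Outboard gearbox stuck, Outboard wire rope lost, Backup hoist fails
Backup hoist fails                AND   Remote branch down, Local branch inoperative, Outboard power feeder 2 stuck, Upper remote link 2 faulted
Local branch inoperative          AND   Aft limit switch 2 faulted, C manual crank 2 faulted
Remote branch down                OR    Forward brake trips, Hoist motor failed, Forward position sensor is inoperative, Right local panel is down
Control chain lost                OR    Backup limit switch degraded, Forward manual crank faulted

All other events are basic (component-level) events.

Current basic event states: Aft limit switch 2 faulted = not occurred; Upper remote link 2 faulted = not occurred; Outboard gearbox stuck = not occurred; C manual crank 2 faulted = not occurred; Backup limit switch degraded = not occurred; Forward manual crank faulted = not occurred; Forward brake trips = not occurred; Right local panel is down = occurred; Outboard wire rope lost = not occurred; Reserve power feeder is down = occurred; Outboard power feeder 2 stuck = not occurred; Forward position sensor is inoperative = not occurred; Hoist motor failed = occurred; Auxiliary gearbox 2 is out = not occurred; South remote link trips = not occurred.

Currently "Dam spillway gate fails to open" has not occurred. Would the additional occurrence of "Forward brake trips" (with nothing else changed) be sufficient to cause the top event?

No

Counterfactual: set "Forward brake trips" to occurred.
Control chain lost [OR]: Backup limit switch degraded=not, Forward manual crank faulted=not → no input occurs → does not occur.
Remote branch down [OR]: Forward brake trips=occurs, Hoist motor failed=occurs, Forward position sensor is inoperative=not, Right local panel is down=occurs → at least one input occurs → occurs.
Local branch inoperative [AND]: Aft limit switch 2 faulted=not, C manual crank 2 faulted=not → not all inputs occur → does not occur.
Backup hoist fails [AND]: Remote branch down=occurs, Local branch inoperative=not, Outboard power feeder 2 stuck=not, Upper remote link 2 faulted=not → not all inputs occur → does not occur.
Power feed inoperative [OR]: South remote link trips=not, Outboard gearbox stuck=not, Outboard wire rope lost=not, Backup hoist fails=not → no input occurs → does not occur.
Hoist path fails [AND]: Reserve power feeder is down=occurs, Power feed inoperative=not → not all inputs occur → does not occur.
Dam spillway gate fails to open [OR]: Control chain lost=not, Hoist path fails=not, Auxiliary gearbox 2 is out=not → no input occurs → does not occur.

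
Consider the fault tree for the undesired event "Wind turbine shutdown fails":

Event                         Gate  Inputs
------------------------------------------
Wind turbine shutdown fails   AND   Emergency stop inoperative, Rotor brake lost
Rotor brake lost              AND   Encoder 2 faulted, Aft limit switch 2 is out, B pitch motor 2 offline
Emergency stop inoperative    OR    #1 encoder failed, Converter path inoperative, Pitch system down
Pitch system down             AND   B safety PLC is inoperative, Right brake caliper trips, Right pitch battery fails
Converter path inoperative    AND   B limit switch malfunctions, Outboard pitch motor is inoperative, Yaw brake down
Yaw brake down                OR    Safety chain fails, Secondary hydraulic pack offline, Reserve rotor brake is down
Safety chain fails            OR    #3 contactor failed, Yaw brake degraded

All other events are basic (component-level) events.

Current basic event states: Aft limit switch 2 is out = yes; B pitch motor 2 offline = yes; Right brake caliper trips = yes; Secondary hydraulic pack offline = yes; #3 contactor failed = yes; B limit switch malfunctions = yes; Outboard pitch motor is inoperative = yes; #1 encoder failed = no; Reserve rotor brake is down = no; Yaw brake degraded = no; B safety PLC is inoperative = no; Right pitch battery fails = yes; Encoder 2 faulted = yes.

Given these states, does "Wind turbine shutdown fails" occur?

Yes

Safety chain fails [OR]: #3 contactor failed=occurs, Yaw brake degraded=not → at least one input occurs → occurs.
Yaw brake down [OR]: Safety chain fails=occurs, Secondary hydraulic pack offline=occurs, Reserve rotor brake is down=not → at least one input occurs → occurs.
Converter path inoperative [AND]: B limit switch malfunctions=occurs, Outboard pitch motor is inoperative=occurs, Yaw brake down=occurs → all inputs occur → occurs.
Pitch system down [AND]: B safety PLC is inoperative=not, Right brake caliper trips=occurs, Right pitch battery fails=occurs → not all inputs occur → does not occur.
Emergency stop inoperative [OR]: #1 encoder failed=not, Converter path inoperative=occurs, Pitch system down=not → at least one input occurs → occurs.
Rotor brake lost [AND]: Encoder 2 faulted=occurs, Aft limit switch 2 is out=occurs, B pitch motor 2 offline=occurs → all inputs occur → occurs.
Wind turbine shutdown fails [AND]: Emergency stop inoperative=occurs, Rotor brake lost=occurs → all inputs occur → occurs.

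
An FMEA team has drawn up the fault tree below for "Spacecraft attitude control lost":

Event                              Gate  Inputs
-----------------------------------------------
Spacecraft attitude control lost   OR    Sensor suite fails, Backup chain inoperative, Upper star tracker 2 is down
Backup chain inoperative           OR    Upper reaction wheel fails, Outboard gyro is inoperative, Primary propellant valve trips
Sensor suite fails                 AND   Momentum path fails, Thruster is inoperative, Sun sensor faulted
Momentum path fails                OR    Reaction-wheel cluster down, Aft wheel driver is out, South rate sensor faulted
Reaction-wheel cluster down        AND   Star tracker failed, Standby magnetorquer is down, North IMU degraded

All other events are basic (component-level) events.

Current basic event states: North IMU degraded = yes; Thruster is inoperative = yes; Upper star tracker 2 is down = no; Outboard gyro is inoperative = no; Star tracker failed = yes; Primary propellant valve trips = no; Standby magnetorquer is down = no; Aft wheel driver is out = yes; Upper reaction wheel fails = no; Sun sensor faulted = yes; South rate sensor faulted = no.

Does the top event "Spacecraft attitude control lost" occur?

Yes

Reaction-wheel cluster down [AND]: Star tracker failed=occurs, Standby magnetorquer is down=not, North IMU degraded=occurs → not all inputs occur → does not occur.
Momentum path fails [OR]: Reaction-wheel cluster down=not, Aft wheel driver is out=occurs, South rate sensor faulted=not → at least one input occurs → occurs.
Sensor suite fails [AND]: Momentum path fails=occurs, Thruster is inoperative=occurs, Sun sensor faulted=occurs → all inputs occur → occurs.
Backup chain inoperative [OR]: Upper reaction wheel fails=not, Outboard gyro is inoperative=not, Primary propellant valve trips=not → no input occurs → does not occur.
Spacecraft attitude control lost [OR]: Sensor suite fails=occurs, Backup chain inoperative=not, Upper star tracker 2 is down=not → at least one input occurs → occurs.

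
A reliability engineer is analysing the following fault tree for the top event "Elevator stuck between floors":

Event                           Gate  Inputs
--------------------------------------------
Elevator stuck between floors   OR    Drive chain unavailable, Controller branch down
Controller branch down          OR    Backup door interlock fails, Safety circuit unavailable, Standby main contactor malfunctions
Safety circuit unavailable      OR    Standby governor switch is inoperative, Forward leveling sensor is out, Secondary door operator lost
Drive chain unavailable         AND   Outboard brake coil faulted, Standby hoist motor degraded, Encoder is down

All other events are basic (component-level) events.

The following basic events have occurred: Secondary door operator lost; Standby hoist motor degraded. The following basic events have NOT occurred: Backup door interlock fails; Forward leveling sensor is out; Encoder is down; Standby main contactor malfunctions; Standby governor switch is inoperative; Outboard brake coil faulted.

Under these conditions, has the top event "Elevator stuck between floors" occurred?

Yes

Drive chain unavailable [AND]: Outboard brake coil faulted=not, Standby hoist motor degraded=occurs, Encoder is down=not → not all inputs occur → does not occur.
Safety circuit unavailable [OR]: Standby governor switch is inoperative=not, Forward leveling sensor is out=not, Secondary door operator lost=occurs → at least one input occurs → occurs.
Controller branch down [OR]: Backup door interlock fails=not, Safety circuit unavailable=occurs, Standby main contactor malfunctions=not → at least one input occurs → occurs.
Elevator stuck between floors [OR]: Drive chain unavailable=not, Controller branch down=occurs → at least one input occurs → occurs.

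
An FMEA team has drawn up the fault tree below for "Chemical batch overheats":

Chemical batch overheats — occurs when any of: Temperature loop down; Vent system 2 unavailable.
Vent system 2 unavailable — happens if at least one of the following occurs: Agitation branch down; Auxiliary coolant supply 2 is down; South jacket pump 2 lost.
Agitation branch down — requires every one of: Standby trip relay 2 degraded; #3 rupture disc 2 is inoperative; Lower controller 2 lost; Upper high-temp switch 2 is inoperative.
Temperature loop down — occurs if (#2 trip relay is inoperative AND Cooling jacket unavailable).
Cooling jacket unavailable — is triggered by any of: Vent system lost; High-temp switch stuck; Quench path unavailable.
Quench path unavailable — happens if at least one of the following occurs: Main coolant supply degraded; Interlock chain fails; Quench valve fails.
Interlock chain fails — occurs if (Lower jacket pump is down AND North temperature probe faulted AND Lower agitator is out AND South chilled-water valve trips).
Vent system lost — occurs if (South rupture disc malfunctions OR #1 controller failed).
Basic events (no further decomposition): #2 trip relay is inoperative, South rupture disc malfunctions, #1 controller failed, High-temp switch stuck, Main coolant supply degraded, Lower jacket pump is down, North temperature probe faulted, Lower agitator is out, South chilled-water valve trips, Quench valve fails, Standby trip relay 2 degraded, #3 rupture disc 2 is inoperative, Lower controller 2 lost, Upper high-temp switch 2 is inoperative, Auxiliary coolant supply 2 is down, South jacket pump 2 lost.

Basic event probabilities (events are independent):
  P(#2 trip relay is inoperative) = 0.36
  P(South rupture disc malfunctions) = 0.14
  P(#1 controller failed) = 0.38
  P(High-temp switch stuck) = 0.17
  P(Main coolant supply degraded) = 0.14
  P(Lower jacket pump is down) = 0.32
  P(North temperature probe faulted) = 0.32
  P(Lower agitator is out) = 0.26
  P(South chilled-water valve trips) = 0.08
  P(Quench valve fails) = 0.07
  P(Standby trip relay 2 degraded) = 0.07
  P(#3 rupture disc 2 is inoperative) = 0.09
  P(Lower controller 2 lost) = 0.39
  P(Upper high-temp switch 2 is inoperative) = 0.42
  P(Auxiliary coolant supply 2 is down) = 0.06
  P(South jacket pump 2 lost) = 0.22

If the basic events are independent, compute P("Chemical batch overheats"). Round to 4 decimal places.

P(Vent system lost) [OR] = 1 − (1−0.14) × (1−0.38) = 0.466800
P(Interlock chain fails) [AND] = 0.32 × 0.32 × 0.26 × 0.08 = 0.002130
P(Quench path unavailable) [OR] = 1 − (1−0.14) × (1−0.002130) × (1−0.07) = 0.201904
P(Cooling jacket unavailable) [OR] = 1 − (1−0.466800) × (1−0.17) × (1−0.201904) = 0.646798
P(Temperature loop down) [AND] = 0.36 × 0.646798 = 0.232847
P(Agitation branch down) [AND] = 0.07 × 0.09 × 0.39 × 0.42 = 0.001032
P(Vent system 2 unavailable) [OR] = 1 − (1−0.001032) × (1−0.06) × (1−0.22) = 0.267557
P(Chemical batch overheats) [OR] = 1 − (1−0.232847) × (1−0.267557) = 0.438104
Rounded to 4 decimal places: P(Chemical batch overheats) ≈ 0.4381.

0.4381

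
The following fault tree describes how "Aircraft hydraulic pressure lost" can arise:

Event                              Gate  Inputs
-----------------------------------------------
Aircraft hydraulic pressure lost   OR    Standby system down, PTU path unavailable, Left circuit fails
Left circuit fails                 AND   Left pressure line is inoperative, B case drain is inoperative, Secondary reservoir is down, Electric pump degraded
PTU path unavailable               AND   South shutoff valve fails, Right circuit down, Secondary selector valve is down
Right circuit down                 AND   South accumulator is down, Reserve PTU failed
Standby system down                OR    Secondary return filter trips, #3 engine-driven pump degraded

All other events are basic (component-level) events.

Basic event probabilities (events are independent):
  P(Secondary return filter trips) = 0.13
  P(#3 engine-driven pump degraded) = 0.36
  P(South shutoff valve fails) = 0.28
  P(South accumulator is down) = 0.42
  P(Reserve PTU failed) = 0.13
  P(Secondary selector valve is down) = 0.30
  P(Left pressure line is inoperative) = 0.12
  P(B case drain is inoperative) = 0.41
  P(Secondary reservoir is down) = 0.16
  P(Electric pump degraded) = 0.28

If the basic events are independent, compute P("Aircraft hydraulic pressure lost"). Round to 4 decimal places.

0.4470

P(Standby system down) [OR] = 1 − (1−0.13) × (1−0.36) = 0.443200
P(Right circuit down) [AND] = 0.42 × 0.13 = 0.054600
P(PTU path unavailable) [AND] = 0.28 × 0.054600 × 0.30 = 0.004586
P(Left circuit fails) [AND] = 0.12 × 0.41 × 0.16 × 0.28 = 0.002204
P(Aircraft hydraulic pressure lost) [OR] = 1 − (1−0.443200) × (1−0.004586) × (1−0.002204) = 0.446975
Rounded to 4 decimal places: P(Aircraft hydraulic pressure lost) ≈ 0.4470.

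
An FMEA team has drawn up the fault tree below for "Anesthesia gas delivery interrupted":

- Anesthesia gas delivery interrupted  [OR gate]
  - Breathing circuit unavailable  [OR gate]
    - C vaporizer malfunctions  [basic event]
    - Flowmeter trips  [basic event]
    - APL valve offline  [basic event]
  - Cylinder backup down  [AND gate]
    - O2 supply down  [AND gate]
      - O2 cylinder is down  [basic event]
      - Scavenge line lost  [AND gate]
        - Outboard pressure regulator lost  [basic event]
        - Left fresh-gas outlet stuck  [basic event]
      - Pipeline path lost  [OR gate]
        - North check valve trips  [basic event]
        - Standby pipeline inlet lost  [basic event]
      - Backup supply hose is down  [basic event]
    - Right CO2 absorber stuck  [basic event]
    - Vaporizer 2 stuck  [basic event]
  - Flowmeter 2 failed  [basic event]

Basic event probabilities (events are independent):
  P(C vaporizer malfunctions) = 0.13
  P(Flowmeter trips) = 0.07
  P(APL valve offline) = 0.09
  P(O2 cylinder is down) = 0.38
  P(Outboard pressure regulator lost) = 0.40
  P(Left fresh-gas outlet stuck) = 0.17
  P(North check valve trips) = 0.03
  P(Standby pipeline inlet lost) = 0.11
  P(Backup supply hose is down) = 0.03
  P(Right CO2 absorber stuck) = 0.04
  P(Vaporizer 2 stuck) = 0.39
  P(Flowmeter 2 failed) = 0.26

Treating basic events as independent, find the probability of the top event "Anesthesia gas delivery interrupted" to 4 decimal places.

P(Breathing circuit unavailable) [OR] = 1 − (1−0.13) × (1−0.07) × (1−0.09) = 0.263719
P(Scavenge line lost) [AND] = 0.40 × 0.17 = 0.068000
P(Pipeline path lost) [OR] = 1 − (1−0.03) × (1−0.11) = 0.136700
P(O2 supply down) [AND] = 0.38 × 0.068000 × 0.136700 × 0.03 = 0.000106
P(Cylinder backup down) [AND] = 0.000106 × 0.04 × 0.39 = 0.000002
P(Anesthesia gas delivery interrupted) [OR] = 1 − (1−0.263719) × (1−0.000002) × (1−0.26) = 0.455153
Rounded to 4 decimal places: P(Anesthesia gas delivery interrupted) ≈ 0.4552.

0.4552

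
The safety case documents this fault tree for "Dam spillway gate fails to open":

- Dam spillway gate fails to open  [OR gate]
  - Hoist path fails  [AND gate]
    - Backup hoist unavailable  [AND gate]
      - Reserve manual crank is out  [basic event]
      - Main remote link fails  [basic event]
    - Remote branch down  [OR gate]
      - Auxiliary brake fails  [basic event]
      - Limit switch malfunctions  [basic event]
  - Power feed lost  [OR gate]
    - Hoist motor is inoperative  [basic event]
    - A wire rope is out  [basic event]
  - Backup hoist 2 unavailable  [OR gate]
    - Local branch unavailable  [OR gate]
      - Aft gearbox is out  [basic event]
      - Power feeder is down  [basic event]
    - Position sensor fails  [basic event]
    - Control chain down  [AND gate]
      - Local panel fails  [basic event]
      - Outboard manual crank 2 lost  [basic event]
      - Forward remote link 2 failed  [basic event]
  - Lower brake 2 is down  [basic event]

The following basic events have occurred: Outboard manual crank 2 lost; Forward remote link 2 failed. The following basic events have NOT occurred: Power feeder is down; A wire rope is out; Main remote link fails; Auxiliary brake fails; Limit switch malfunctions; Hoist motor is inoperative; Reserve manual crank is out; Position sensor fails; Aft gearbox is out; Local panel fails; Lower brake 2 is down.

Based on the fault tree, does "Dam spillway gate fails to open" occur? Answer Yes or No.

Backup hoist unavailable [AND]: Reserve manual crank is out=not, Main remote link fails=not → not all inputs occur → does not occur.
Remote branch down [OR]: Auxiliary brake fails=not, Limit switch malfunctions=not → no input occurs → does not occur.
Hoist path fails [AND]: Backup hoist unavailable=not, Remote branch down=not → not all inputs occur → does not occur.
Power feed lost [OR]: Hoist motor is inoperative=not, A wire rope is out=not → no input occurs → does not occur.
Local branch unavailable [OR]: Aft gearbox is out=not, Power feeder is down=not → no input occurs → does not occur.
Control chain down [AND]: Local panel fails=not, Outboard manual crank 2 lost=occurs, Forward remote link 2 failed=occurs → not all inputs occur → does not occur.
Backup hoist 2 unavailable [OR]: Local branch unavailable=not, Position sensor fails=not, Control chain down=not → no input occurs → does not occur.
Dam spillway gate fails to open [OR]: Hoist path fails=not, Power feed lost=not, Backup hoist 2 unavailable=not, Lower brake 2 is down=not → no input occurs → does not occur.

No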